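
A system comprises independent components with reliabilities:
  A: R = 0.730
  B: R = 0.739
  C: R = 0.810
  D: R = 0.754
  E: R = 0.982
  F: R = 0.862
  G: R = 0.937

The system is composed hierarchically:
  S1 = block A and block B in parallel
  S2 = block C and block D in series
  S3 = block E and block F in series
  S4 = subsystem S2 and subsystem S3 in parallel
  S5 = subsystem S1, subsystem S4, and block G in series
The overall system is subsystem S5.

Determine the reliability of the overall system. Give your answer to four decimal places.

0.8189

Parallel (A and B): 1 − (1 − 0.730000)(1 − 0.739000) = 0.929530
Series (C and D): 0.810000 × 0.754000 = 0.610740
Series (E and F): 0.982000 × 0.862000 = 0.846484
Parallel ([0.610740] and [0.846484]): 1 − (1 − 0.610740)(1 − 0.846484) = 0.940242
Series ([0.929530], [0.940242], and G): 0.929530 × 0.940242 × 0.937000 = 0.8189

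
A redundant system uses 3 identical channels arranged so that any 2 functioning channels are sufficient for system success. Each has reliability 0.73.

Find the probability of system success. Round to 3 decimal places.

0.821

R = Σ_{i=2}^{3} C(3,i) p^i (1−p)^{3−i} with p = 0.73
C(3,2)·0.73^2·0.27^1 = 0.43165
C(3,3)·0.73^3·0.27^0 = 0.38902
Sum = 0.821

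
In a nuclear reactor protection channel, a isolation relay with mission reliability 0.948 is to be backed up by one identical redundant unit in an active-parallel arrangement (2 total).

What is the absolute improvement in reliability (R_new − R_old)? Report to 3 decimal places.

0.049

R_before = 0.948
R_after = 1 − (1 − 0.948)^2 = 0.997
ΔR = 0.997 − 0.948 = 0.049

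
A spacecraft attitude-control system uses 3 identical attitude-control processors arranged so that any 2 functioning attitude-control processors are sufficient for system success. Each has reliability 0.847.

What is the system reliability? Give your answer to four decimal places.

R = Σ_{i=2}^{3} C(3,i) p^i (1−p)^{3−i} with p = 0.847
C(3,2)·0.847^2·0.153^1 = 0.329291
C(3,3)·0.847^3·0.153^0 = 0.607645
Sum = 0.9369

0.9369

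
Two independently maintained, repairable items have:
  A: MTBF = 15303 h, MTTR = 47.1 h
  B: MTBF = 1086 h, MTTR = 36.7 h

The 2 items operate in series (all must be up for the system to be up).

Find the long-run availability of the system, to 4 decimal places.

A(A) = MTBF/(MTBF+MTTR) = 15303/(15303+47.1) = 0.996932
A(B) = MTBF/(MTBF+MTTR) = 1086/(1086+36.7) = 0.967311
Series availability: 0.996932 × 0.967311 = 0.9643

0.9643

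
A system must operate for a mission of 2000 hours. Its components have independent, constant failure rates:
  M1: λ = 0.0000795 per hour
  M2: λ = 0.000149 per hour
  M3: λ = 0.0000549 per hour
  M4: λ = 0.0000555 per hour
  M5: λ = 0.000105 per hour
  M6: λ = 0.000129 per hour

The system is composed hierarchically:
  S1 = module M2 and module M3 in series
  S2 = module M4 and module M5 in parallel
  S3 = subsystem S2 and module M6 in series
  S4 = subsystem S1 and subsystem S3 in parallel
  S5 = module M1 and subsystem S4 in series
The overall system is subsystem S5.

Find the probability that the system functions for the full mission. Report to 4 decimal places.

R(M1) = exp(−0.0000795 × 2000) = 0.852996
R(M2) = exp(−0.000149 × 2000) = 0.742301
R(M3) = exp(−0.0000549 × 2000) = 0.896013
R(M4) = exp(−0.0000555 × 2000) = 0.894939
R(M5) = exp(−0.000105 × 2000) = 0.810584
R(M6) = exp(−0.000129 × 2000) = 0.772595
Series (M2 and M3): 0.742301 × 0.896013 = 0.665111
Parallel (M4 and M5): 1 − (1 − 0.894939)(1 − 0.810584) = 0.980100
Series ([0.980100] and M6): 0.980100 × 0.772595 = 0.757220
Parallel ([0.665111] and [0.757220]): 1 − (1 − 0.665111)(1 − 0.757220) = 0.918696
Series (M1 and [0.918696]): 0.852996 × 0.918696 = 0.7836

0.7836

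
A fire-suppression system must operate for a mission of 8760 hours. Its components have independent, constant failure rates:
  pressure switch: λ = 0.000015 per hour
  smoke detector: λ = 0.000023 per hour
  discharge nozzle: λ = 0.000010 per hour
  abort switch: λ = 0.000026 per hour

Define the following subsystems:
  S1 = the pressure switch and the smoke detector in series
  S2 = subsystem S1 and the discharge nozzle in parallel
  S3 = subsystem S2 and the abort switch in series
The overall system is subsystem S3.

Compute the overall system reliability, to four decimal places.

R(pressure switch) = exp(−0.000015 × 8760) = 0.876867
R(smoke detector) = exp(−0.000023 × 8760) = 0.817520
R(discharge nozzle) = exp(−0.000010 × 8760) = 0.916127
R(abort switch) = exp(−0.000026 × 8760) = 0.796315
Series (pressure switch and smoke detector): 0.876867 × 0.817520 = 0.716856
Parallel ([0.716856] and discharge nozzle): 1 − (1 − 0.716856)(1 − 0.916127) = 0.976252
Series ([0.976252] and abort switch): 0.976252 × 0.796315 = 0.7774

0.7774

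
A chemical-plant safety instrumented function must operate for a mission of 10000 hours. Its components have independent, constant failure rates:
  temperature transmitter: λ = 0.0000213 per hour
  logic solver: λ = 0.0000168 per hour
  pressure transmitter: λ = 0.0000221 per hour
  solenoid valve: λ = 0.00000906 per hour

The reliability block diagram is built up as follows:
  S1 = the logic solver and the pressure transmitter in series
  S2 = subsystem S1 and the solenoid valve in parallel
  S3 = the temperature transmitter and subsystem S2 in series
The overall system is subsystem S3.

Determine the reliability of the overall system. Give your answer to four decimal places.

0.7856

R(temperature transmitter) = exp(−0.0000213 × 10000) = 0.808156
R(logic solver) = exp(−0.0000168 × 10000) = 0.845354
R(pressure transmitter) = exp(−0.0000221 × 10000) = 0.801717
R(solenoid valve) = exp(−0.00000906 × 10000) = 0.913383
Series (logic solver and pressure transmitter): 0.845354 × 0.801717 = 0.677735
Parallel ([0.677735] and solenoid valve): 1 − (1 − 0.677735)(1 − 0.913383) = 0.972086
Series (temperature transmitter and [0.972086]): 0.808156 × 0.972086 = 0.7856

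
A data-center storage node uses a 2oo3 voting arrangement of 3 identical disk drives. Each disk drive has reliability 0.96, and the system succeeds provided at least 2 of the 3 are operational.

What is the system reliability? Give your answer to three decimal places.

R = Σ_{i=2}^{3} C(3,i) p^i (1−p)^{3−i} with p = 0.96
C(3,2)·0.96^2·0.04^1 = 0.11059
C(3,3)·0.96^3·0.04^0 = 0.88474
Sum = 0.995

0.995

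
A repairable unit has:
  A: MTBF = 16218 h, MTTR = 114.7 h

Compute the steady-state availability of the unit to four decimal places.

A(A) = MTBF/(MTBF+MTTR) = 16218/(16218+114.7) = 0.9930

0.9930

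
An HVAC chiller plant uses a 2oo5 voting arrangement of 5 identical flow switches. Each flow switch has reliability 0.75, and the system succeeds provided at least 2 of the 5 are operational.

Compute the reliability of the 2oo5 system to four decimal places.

R = Σ_{i=2}^{5} C(5,i) p^i (1−p)^{5−i} with p = 0.75
C(5,2)·0.75^2·0.25^3 = 0.087891
C(5,3)·0.75^3·0.25^2 = 0.263672
C(5,4)·0.75^4·0.25^1 = 0.395508
C(5,5)·0.75^5·0.25^0 = 0.237305
Sum = 0.9844

0.9844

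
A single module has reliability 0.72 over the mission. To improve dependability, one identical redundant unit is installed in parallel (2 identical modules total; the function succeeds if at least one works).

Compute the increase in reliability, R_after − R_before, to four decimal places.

0.2016

R_before = 0.72
R_after = 1 − (1 − 0.72)^2 = 0.9216
ΔR = 0.9216 − 0.72 = 0.2016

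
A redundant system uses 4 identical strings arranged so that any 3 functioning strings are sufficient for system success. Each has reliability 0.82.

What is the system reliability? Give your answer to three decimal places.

0.849

R = Σ_{i=3}^{4} C(4,i) p^i (1−p)^{4−i} with p = 0.82
C(4,3)·0.82^3·0.18^1 = 0.39698
C(4,4)·0.82^4·0.18^0 = 0.45212
Sum = 0.849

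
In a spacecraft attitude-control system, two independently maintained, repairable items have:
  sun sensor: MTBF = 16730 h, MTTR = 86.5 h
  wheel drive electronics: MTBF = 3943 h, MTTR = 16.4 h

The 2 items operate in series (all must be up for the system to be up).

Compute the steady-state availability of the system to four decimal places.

A(sun sensor) = MTBF/(MTBF+MTTR) = 16730/(16730+86.5) = 0.994856
A(wheel drive electronics) = MTBF/(MTBF+MTTR) = 3943/(3943+16.4) = 0.995858
Series availability: 0.994856 × 0.995858 = 0.9907

0.9907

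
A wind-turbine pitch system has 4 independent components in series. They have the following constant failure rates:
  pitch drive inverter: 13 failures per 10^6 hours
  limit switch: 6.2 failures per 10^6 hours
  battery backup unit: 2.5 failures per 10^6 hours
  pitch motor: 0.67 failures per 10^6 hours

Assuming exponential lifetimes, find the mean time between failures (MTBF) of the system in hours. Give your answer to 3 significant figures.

44700

Series of exponential components: λ_sys = Σ λ_i
λ_sys = 0.000013 + 0.0000062 + 0.0000025 + 0.00000067 = 2.2370e-05 /h
MTBF = 1 / λ_sys = 44700 h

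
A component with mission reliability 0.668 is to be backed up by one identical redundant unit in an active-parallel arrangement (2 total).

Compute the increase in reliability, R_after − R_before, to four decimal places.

R_before = 0.668
R_after = 1 − (1 − 0.668)^2 = 0.8898
ΔR = 0.8898 − 0.668 = 0.2218

0.2218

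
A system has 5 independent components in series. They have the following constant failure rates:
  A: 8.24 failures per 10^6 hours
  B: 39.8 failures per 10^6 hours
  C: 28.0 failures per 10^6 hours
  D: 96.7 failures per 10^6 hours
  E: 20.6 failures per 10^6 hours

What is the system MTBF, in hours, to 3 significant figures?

Series of exponential components: λ_sys = Σ λ_i
λ_sys = 0.00000824 + 0.0000398 + 0.0000280 + 0.0000967 + 0.0000206 = 1.9334e-04 /h
MTBF = 1 / λ_sys = 5170 h

5170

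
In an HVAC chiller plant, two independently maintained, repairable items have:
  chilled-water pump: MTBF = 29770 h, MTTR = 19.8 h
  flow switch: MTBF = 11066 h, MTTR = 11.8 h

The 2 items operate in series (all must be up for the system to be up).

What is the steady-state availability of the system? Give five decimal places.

0.99827

A(chilled-water pump) = MTBF/(MTBF+MTTR) = 29770/(29770+19.8) = 0.999335
A(flow switch) = MTBF/(MTBF+MTTR) = 11066/(11066+11.8) = 0.998935
Series availability: 0.999335 × 0.998935 = 0.99827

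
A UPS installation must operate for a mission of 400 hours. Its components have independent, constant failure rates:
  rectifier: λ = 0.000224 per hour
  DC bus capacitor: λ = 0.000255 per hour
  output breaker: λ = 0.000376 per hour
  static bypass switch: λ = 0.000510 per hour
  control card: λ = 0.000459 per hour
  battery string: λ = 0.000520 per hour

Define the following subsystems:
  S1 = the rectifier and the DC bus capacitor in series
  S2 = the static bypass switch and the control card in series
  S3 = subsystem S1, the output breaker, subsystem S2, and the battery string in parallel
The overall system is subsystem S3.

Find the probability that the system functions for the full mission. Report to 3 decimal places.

R(rectifier) = exp(−0.000224 × 400) = 0.91430
R(DC bus capacitor) = exp(−0.000255 × 400) = 0.90303
R(output breaker) = exp(−0.000376 × 400) = 0.86036
R(static bypass switch) = exp(−0.000510 × 400) = 0.81546
R(control card) = exp(−0.000459 × 400) = 0.83227
R(battery string) = exp(−0.000520 × 400) = 0.81221
Series (rectifier and DC bus capacitor): 0.91430 × 0.90303 = 0.82564
Series (static bypass switch and control card): 0.81546 × 0.83227 = 0.67868
Parallel ([0.82564], output breaker, [0.67868], and battery string): 1 − (1 − 0.82564)(1 − 0.86036)(1 − 0.67868)(1 − 0.81221) = 0.999

0.999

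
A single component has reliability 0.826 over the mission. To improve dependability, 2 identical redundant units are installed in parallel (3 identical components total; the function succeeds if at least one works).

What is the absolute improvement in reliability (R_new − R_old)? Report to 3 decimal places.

R_before = 0.826
R_after = 1 − (1 − 0.826)^3 = 0.995
ΔR = 0.995 − 0.826 = 0.169

0.169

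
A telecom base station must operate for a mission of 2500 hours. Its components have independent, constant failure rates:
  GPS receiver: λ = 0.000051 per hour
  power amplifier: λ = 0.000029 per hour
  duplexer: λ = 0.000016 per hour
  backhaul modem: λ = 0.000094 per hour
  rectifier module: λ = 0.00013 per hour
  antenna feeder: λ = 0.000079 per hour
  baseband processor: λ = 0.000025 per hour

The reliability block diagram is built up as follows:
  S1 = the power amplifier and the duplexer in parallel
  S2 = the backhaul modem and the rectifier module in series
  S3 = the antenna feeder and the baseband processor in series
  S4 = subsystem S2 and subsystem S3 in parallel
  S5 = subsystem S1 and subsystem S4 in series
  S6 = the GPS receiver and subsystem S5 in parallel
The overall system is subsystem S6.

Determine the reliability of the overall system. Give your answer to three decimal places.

R(GPS receiver) = exp(−0.000051 × 2500) = 0.88029
R(power amplifier) = exp(−0.000029 × 2500) = 0.93007
R(duplexer) = exp(−0.000016 × 2500) = 0.96079
R(backhaul modem) = exp(−0.000094 × 2500) = 0.79057
R(rectifier module) = exp(−0.00013 × 2500) = 0.72253
R(antenna feeder) = exp(−0.000079 × 2500) = 0.82078
R(baseband processor) = exp(−0.000025 × 2500) = 0.93941
Parallel (power amplifier and duplexer): 1 − (1 − 0.93007)(1 − 0.96079) = 0.99726
Series (backhaul modem and rectifier module): 0.79057 × 0.72253 = 0.57121
Series (antenna feeder and baseband processor): 0.82078 × 0.93941 = 0.77105
Parallel ([0.57121] and [0.77105]): 1 − (1 − 0.57121)(1 − 0.77105) = 0.90183
Series ([0.99726] and [0.90183]): 0.99726 × 0.90183 = 0.89936
Parallel (GPS receiver and [0.89936]): 1 − (1 − 0.88029)(1 − 0.89936) = 0.988

0.988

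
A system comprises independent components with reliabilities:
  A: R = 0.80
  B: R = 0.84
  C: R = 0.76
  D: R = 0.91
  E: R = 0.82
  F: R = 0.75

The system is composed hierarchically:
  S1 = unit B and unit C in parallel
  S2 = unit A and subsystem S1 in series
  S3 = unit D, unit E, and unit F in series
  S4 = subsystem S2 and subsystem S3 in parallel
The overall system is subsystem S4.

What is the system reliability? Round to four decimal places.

Parallel (B and C): 1 − (1 − 0.840000)(1 − 0.760000) = 0.961600
Series (A and [0.961600]): 0.800000 × 0.961600 = 0.769280
Series (D, E, and F): 0.910000 × 0.820000 × 0.750000 = 0.559650
Parallel ([0.769280] and [0.559650]): 1 − (1 − 0.769280)(1 − 0.559650) = 0.8984

0.8984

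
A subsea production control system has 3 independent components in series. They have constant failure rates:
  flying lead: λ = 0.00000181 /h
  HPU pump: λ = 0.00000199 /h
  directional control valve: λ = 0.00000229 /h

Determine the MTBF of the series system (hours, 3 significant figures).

164000

Series of exponential components: λ_sys = Σ λ_i
λ_sys = 0.00000181 + 0.00000199 + 0.00000229 = 6.0900e-06 /h
MTBF = 1 / λ_sys = 164000 h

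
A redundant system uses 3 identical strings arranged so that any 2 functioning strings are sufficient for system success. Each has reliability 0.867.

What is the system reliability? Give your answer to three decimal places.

0.952

R = Σ_{i=2}^{3} C(3,i) p^i (1−p)^{3−i} with p = 0.867
C(3,2)·0.867^2·0.133^1 = 0.29992
C(3,3)·0.867^3·0.133^0 = 0.65171
Sum = 0.952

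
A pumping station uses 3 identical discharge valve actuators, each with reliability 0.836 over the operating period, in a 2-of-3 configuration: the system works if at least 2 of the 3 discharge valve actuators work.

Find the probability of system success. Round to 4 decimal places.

0.9281

R = Σ_{i=2}^{3} C(3,i) p^i (1−p)^{3−i} with p = 0.836
C(3,2)·0.836^2·0.164^1 = 0.343857
C(3,3)·0.836^3·0.164^0 = 0.584277
Sum = 0.9281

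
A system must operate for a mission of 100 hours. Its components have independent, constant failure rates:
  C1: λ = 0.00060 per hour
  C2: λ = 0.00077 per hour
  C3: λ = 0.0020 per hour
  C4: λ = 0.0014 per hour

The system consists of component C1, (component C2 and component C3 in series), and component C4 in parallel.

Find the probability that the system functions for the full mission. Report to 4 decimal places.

R(C1) = exp(−0.00060 × 100) = 0.941765
R(C2) = exp(−0.00077 × 100) = 0.925890
R(C3) = exp(−0.0020 × 100) = 0.818731
R(C4) = exp(−0.0014 × 100) = 0.869358
Series (C2 and C3): 0.925890 × 0.818731 = 0.758055
Parallel (C1, [0.758055], and C4): 1 − (1 − 0.941765)(1 − 0.758055)(1 − 0.869358) = 0.9982

0.9982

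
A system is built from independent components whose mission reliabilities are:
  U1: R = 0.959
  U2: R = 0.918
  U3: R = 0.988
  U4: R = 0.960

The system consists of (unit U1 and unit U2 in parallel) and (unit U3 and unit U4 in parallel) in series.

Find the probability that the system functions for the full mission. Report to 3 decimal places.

0.996

Parallel (U1 and U2): 1 − (1 − 0.95900)(1 − 0.91800) = 0.99664
Parallel (U3 and U4): 1 − (1 − 0.98800)(1 − 0.96000) = 0.99952
Series ([0.99664] and [0.99952]): 0.99664 × 0.99952 = 0.996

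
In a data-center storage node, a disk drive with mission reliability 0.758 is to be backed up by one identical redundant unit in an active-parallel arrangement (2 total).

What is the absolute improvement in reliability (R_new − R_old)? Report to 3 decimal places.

0.183

R_before = 0.758
R_after = 1 − (1 − 0.758)^2 = 0.941
ΔR = 0.941 − 0.758 = 0.183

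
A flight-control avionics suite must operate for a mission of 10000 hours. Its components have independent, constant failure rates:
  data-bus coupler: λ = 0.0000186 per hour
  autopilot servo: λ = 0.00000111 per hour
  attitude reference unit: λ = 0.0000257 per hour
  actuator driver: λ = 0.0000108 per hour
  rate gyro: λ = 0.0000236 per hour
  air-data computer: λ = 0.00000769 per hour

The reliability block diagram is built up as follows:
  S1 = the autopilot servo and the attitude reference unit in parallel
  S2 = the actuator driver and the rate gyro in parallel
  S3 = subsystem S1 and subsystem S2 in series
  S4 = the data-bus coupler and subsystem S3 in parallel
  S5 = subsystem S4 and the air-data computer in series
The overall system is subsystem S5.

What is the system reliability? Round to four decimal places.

0.9222

R(data-bus coupler) = exp(−0.0000186 × 10000) = 0.830274
R(autopilot servo) = exp(−0.00000111 × 10000) = 0.988961
R(attitude reference unit) = exp(−0.0000257 × 10000) = 0.773368
R(actuator driver) = exp(−0.0000108 × 10000) = 0.897628
R(rate gyro) = exp(−0.0000236 × 10000) = 0.789781
R(air-data computer) = exp(−0.00000769 × 10000) = 0.925982
Parallel (autopilot servo and attitude reference unit): 1 − (1 − 0.988961)(1 − 0.773368) = 0.997498
Parallel (actuator driver and rate gyro): 1 − (1 − 0.897628)(1 − 0.789781) = 0.978479
Series ([0.997498] and [0.978479]): 0.997498 × 0.978479 = 0.976031
Parallel (data-bus coupler and [0.976031]): 1 − (1 − 0.830274)(1 − 0.976031) = 0.995932
Series ([0.995932] and air-data computer): 0.995932 × 0.925982 = 0.9222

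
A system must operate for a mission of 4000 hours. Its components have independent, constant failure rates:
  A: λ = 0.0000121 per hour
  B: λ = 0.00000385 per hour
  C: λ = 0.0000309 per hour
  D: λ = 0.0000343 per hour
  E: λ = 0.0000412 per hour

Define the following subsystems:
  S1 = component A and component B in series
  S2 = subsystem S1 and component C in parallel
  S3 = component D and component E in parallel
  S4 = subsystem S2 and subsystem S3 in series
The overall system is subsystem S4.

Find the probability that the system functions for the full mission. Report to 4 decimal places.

0.9735

R(A) = exp(−0.0000121 × 4000) = 0.952753
R(B) = exp(−0.00000385 × 4000) = 0.984718
R(C) = exp(−0.0000309 × 4000) = 0.883733
R(D) = exp(−0.0000343 × 4000) = 0.871796
R(E) = exp(−0.0000412 × 4000) = 0.848063
Series (A and B): 0.952753 × 0.984718 = 0.938193
Parallel ([0.938193] and C): 1 − (1 − 0.938193)(1 − 0.883733) = 0.992814
Parallel (D and E): 1 − (1 − 0.871796)(1 − 0.848063) = 0.980521
Series ([0.992814] and [0.980521]): 0.992814 × 0.980521 = 0.9735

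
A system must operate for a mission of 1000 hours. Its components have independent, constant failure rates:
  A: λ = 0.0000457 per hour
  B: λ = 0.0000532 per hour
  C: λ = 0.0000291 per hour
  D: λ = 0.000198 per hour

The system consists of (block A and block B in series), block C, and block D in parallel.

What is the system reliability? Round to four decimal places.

0.9995

R(A) = exp(−0.0000457 × 1000) = 0.955329
R(B) = exp(−0.0000532 × 1000) = 0.948190
R(C) = exp(−0.0000291 × 1000) = 0.971319
R(D) = exp(−0.000198 × 1000) = 0.820370
Series (A and B): 0.955329 × 0.948190 = 0.905833
Parallel ([0.905833], C, and D): 1 − (1 − 0.905833)(1 − 0.971319)(1 − 0.820370) = 0.9995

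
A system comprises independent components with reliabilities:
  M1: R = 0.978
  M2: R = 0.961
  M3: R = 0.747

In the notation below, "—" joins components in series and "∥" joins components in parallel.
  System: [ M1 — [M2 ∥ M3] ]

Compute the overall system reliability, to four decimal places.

0.9684

Parallel (M2 and M3): 1 − (1 − 0.961000)(1 − 0.747000) = 0.990133
Series (M1 and [0.990133]): 0.978000 × 0.990133 = 0.9684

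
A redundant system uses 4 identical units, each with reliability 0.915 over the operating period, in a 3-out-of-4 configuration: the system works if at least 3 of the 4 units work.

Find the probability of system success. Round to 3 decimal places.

R = Σ_{i=3}^{4} C(4,i) p^i (1−p)^{4−i} with p = 0.915
C(4,3)·0.915^3·0.085^1 = 0.26046
C(4,4)·0.915^4·0.085^0 = 0.70095
Sum = 0.961

0.961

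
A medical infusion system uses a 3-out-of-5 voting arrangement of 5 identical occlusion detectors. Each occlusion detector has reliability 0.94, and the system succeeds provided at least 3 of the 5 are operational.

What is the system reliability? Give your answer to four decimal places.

0.9980

R = Σ_{i=3}^{5} C(5,i) p^i (1−p)^{5−i} with p = 0.94
C(5,3)·0.94^3·0.06^2 = 0.029901
C(5,4)·0.94^4·0.06^1 = 0.234225
C(5,5)·0.94^5·0.06^0 = 0.733904
Sum = 0.9980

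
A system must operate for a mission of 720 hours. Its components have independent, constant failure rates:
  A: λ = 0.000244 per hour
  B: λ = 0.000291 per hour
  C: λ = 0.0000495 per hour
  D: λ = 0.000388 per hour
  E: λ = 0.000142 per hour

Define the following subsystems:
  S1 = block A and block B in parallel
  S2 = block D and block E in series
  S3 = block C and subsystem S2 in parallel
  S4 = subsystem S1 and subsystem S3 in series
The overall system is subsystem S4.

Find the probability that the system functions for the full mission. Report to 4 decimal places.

R(A) = exp(−0.000244 × 720) = 0.838886
R(B) = exp(−0.000291 × 720) = 0.810973
R(C) = exp(−0.0000495 × 720) = 0.964988
R(D) = exp(−0.000388 × 720) = 0.756268
R(E) = exp(−0.000142 × 720) = 0.902813
Parallel (A and B): 1 − (1 − 0.838886)(1 − 0.810973) = 0.969545
Series (D and E): 0.756268 × 0.902813 = 0.682769
Parallel (C and [0.682769]): 1 − (1 − 0.964988)(1 − 0.682769) = 0.988893
Series ([0.969545] and [0.988893]): 0.969545 × 0.988893 = 0.9588

0.9588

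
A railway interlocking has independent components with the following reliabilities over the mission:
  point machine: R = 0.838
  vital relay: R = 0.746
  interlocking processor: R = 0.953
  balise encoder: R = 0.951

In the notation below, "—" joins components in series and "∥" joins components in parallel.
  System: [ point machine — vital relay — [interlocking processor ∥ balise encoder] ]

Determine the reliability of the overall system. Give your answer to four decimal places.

0.6237

Parallel (interlocking processor and balise encoder): 1 − (1 − 0.953000)(1 − 0.951000) = 0.997697
Series (point machine, vital relay, and [0.997697]): 0.838000 × 0.746000 × 0.997697 = 0.6237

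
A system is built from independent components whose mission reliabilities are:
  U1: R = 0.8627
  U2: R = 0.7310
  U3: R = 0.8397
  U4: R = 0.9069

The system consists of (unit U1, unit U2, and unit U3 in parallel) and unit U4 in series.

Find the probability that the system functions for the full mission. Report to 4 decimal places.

0.9015

Parallel (U1, U2, and U3): 1 − (1 − 0.862700)(1 − 0.731000)(1 − 0.839700) = 0.994080
Series ([0.994080] and U4): 0.994080 × 0.906900 = 0.9015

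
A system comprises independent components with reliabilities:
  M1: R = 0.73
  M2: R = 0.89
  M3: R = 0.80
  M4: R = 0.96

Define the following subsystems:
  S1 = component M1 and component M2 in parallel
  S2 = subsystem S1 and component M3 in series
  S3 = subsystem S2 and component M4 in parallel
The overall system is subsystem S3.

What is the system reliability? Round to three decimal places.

0.991

Parallel (M1 and M2): 1 − (1 − 0.73000)(1 − 0.89000) = 0.97030
Series ([0.97030] and M3): 0.97030 × 0.80000 = 0.77624
Parallel ([0.77624] and M4): 1 − (1 − 0.77624)(1 − 0.96000) = 0.991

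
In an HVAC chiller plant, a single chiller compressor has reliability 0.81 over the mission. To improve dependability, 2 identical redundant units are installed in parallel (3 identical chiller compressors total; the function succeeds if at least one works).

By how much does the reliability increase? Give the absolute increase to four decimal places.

0.1831

R_before = 0.81
R_after = 1 − (1 − 0.81)^3 = 0.9931
ΔR = 0.9931 − 0.81 = 0.1831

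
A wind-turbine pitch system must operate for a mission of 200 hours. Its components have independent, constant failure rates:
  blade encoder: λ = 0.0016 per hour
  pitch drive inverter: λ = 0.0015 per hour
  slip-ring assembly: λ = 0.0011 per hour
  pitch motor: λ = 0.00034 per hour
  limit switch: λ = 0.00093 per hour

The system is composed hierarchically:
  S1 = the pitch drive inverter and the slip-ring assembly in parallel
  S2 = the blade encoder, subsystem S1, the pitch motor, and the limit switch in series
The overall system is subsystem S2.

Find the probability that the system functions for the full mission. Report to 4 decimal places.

0.5344

R(blade encoder) = exp(−0.0016 × 200) = 0.726149
R(pitch drive inverter) = exp(−0.0015 × 200) = 0.740818
R(slip-ring assembly) = exp(−0.0011 × 200) = 0.802519
R(pitch motor) = exp(−0.00034 × 200) = 0.934260
R(limit switch) = exp(−0.00093 × 200) = 0.830274
Parallel (pitch drive inverter and slip-ring assembly): 1 − (1 − 0.740818)(1 − 0.802519) = 0.948816
Series (blade encoder, [0.948816], pitch motor, and limit switch): 0.726149 × 0.948816 × 0.934260 × 0.830274 = 0.5344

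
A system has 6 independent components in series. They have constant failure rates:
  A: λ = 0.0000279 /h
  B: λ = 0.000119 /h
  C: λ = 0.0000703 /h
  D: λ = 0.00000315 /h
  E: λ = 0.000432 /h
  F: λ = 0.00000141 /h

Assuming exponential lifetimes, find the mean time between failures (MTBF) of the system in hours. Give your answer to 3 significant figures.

Series of exponential components: λ_sys = Σ λ_i
λ_sys = 0.0000279 + 0.000119 + 0.0000703 + 0.00000315 + 0.000432 + 0.00000141 = 6.5376e-04 /h
MTBF = 1 / λ_sys = 1530 h

1530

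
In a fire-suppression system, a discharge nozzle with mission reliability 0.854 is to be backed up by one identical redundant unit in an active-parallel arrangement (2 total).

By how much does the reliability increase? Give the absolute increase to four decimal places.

0.1247

R_before = 0.854
R_after = 1 − (1 − 0.854)^2 = 0.9787
ΔR = 0.9787 − 0.854 = 0.1247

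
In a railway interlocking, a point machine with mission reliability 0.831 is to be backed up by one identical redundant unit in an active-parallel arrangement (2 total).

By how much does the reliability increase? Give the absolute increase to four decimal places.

0.1404

R_before = 0.831
R_after = 1 − (1 − 0.831)^2 = 0.9714
ΔR = 0.9714 − 0.831 = 0.1404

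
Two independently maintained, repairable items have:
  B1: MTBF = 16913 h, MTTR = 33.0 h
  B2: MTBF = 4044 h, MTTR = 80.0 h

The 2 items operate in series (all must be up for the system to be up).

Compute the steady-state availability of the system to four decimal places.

A(B1) = MTBF/(MTBF+MTTR) = 16913/(16913+33.0) = 0.998053
A(B2) = MTBF/(MTBF+MTTR) = 4044/(4044+80.0) = 0.980601
Series availability: 0.998053 × 0.980601 = 0.9787

0.9787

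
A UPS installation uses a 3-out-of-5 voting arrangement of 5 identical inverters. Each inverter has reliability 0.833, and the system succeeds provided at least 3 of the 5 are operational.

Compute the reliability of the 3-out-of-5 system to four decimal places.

R = Σ_{i=3}^{5} C(5,i) p^i (1−p)^{5−i} with p = 0.833
C(5,3)·0.833^3·0.167^2 = 0.161201
C(5,4)·0.833^4·0.167^1 = 0.402037
C(5,5)·0.833^5·0.167^0 = 0.401074
Sum = 0.9643

0.9643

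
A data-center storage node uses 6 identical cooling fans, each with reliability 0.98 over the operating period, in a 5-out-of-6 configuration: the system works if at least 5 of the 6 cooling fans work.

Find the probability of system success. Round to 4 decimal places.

R = Σ_{i=5}^{6} C(6,i) p^i (1−p)^{6−i} with p = 0.98
C(6,5)·0.98^5·0.02^1 = 0.108470
C(6,6)·0.98^6·0.02^0 = 0.885842
Sum = 0.9943

0.9943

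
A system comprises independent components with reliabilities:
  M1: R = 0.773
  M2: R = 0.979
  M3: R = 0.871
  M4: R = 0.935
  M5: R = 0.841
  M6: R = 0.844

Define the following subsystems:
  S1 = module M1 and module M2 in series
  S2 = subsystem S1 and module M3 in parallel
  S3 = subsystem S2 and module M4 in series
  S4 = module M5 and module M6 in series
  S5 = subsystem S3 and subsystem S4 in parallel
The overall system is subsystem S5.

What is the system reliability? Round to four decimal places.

0.9726

Series (M1 and M2): 0.773000 × 0.979000 = 0.756767
Parallel ([0.756767] and M3): 1 − (1 − 0.756767)(1 − 0.871000) = 0.968623
Series ([0.968623] and M4): 0.968623 × 0.935000 = 0.905663
Series (M5 and M6): 0.841000 × 0.844000 = 0.709804
Parallel ([0.905663] and [0.709804]): 1 − (1 − 0.905663)(1 − 0.709804) = 0.9726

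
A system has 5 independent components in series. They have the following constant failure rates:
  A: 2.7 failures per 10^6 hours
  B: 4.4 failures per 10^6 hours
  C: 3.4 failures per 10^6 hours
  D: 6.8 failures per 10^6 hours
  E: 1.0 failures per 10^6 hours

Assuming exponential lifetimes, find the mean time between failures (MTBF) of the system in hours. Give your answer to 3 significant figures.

Series of exponential components: λ_sys = Σ λ_i
λ_sys = 0.0000027 + 0.0000044 + 0.0000034 + 0.0000068 + 0.0000010 = 1.8300e-05 /h
MTBF = 1 / λ_sys = 54600 h

54600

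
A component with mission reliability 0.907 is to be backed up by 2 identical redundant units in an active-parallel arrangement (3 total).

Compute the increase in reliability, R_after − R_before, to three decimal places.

0.092

R_before = 0.907
R_after = 1 − (1 − 0.907)^3 = 0.999
ΔR = 0.999 − 0.907 = 0.092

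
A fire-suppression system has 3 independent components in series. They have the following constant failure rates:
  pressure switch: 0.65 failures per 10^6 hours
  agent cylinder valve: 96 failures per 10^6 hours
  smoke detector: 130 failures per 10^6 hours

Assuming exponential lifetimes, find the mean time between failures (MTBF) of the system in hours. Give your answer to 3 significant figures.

Series of exponential components: λ_sys = Σ λ_i
λ_sys = 0.00000065 + 0.000096 + 0.00013 = 2.2665e-04 /h
MTBF = 1 / λ_sys = 4410 h

4410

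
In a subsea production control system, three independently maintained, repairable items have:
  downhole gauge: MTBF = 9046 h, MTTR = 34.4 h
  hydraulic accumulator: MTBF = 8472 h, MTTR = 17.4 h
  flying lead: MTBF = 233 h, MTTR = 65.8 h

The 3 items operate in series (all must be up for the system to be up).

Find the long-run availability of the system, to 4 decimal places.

A(downhole gauge) = MTBF/(MTBF+MTTR) = 9046/(9046+34.4) = 0.996212
A(hydraulic accumulator) = MTBF/(MTBF+MTTR) = 8472/(8472+17.4) = 0.997950
A(flying lead) = MTBF/(MTBF+MTTR) = 233/(233+65.8) = 0.779786
Series availability: 0.996212 × 0.997950 × 0.779786 = 0.7752

0.7752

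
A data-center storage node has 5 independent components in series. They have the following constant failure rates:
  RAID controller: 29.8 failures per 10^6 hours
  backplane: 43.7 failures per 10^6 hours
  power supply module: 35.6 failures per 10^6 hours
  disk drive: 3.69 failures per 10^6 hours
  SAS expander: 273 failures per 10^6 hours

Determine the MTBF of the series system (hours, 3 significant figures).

2590

Series of exponential components: λ_sys = Σ λ_i
λ_sys = 0.0000298 + 0.0000437 + 0.0000356 + 0.00000369 + 0.000273 = 3.8579e-04 /h
MTBF = 1 / λ_sys = 2590 h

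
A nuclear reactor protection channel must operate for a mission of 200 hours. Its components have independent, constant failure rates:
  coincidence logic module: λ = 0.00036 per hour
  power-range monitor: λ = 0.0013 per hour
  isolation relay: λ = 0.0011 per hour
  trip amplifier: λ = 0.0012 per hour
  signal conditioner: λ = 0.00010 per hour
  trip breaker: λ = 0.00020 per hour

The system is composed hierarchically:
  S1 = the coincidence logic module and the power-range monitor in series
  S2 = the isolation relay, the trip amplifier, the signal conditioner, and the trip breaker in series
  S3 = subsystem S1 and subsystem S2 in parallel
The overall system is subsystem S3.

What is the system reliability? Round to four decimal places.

0.8854

R(coincidence logic module) = exp(−0.00036 × 200) = 0.930531
R(power-range monitor) = exp(−0.0013 × 200) = 0.771052
R(isolation relay) = exp(−0.0011 × 200) = 0.802519
R(trip amplifier) = exp(−0.0012 × 200) = 0.786628
R(signal conditioner) = exp(−0.00010 × 200) = 0.980199
R(trip breaker) = exp(−0.00020 × 200) = 0.960789
Series (coincidence logic module and power-range monitor): 0.930531 × 0.771052 = 0.717488
Series (isolation relay, trip amplifier, signal conditioner, and trip breaker): 0.802519 × 0.786628 × 0.980199 × 0.960789 = 0.594521
Parallel ([0.717488] and [0.594521]): 1 − (1 − 0.717488)(1 − 0.594521) = 0.8854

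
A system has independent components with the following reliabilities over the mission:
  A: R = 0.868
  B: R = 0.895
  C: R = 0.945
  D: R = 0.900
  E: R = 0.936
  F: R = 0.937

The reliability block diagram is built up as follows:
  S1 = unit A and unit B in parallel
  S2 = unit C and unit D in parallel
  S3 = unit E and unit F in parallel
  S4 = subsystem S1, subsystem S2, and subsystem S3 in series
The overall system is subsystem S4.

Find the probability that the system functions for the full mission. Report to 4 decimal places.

0.9768

Parallel (A and B): 1 − (1 − 0.868000)(1 − 0.895000) = 0.986140
Parallel (C and D): 1 − (1 − 0.945000)(1 − 0.900000) = 0.994500
Parallel (E and F): 1 − (1 − 0.936000)(1 − 0.937000) = 0.995968
Series ([0.986140], [0.994500], and [0.995968]): 0.986140 × 0.994500 × 0.995968 = 0.9768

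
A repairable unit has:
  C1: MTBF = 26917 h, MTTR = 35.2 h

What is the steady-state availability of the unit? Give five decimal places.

0.99869

A(C1) = MTBF/(MTBF+MTTR) = 26917/(26917+35.2) = 0.99869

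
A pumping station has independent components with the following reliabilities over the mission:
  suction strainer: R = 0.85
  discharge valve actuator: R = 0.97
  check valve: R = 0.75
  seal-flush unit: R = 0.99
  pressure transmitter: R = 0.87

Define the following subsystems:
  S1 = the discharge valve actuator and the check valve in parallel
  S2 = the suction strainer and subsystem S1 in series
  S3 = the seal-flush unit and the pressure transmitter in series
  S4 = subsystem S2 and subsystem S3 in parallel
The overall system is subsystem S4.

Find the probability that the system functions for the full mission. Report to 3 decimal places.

0.978

Parallel (discharge valve actuator and check valve): 1 − (1 − 0.97000)(1 − 0.75000) = 0.99250
Series (suction strainer and [0.99250]): 0.85000 × 0.99250 = 0.84363
Series (seal-flush unit and pressure transmitter): 0.99000 × 0.87000 = 0.86130
Parallel ([0.84363] and [0.86130]): 1 − (1 − 0.84363)(1 − 0.86130) = 0.978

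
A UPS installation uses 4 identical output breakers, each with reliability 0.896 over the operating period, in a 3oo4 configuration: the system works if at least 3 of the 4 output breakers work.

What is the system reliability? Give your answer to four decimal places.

R = Σ_{i=3}^{4} C(4,i) p^i (1−p)^{4−i} with p = 0.896
C(4,3)·0.896^3·0.104^1 = 0.299238
C(4,4)·0.896^4·0.104^0 = 0.644514
Sum = 0.9438

0.9438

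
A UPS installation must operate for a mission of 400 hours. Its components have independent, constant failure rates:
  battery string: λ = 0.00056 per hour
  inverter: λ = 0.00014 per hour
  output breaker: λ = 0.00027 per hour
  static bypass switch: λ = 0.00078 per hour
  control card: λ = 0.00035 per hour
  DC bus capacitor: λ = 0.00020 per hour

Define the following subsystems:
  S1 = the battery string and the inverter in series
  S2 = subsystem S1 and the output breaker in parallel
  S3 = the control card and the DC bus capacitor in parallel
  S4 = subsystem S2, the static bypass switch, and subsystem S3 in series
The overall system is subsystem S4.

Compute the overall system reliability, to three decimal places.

0.707

R(battery string) = exp(−0.00056 × 400) = 0.79932
R(inverter) = exp(−0.00014 × 400) = 0.94554
R(output breaker) = exp(−0.00027 × 400) = 0.89763
R(static bypass switch) = exp(−0.00078 × 400) = 0.73198
R(control card) = exp(−0.00035 × 400) = 0.86936
R(DC bus capacitor) = exp(−0.00020 × 400) = 0.92312
Series (battery string and inverter): 0.79932 × 0.94554 = 0.75579
Parallel ([0.75579] and output breaker): 1 − (1 − 0.75579)(1 − 0.89763) = 0.97500
Parallel (control card and DC bus capacitor): 1 − (1 − 0.86936)(1 − 0.92312) = 0.98996
Series ([0.97500], static bypass switch, and [0.98996]): 0.97500 × 0.73198 × 0.98996 = 0.707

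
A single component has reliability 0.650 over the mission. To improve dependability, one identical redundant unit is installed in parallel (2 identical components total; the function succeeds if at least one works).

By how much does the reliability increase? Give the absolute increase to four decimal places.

R_before = 0.650
R_after = 1 − (1 − 0.650)^2 = 0.8775
ΔR = 0.8775 − 0.650 = 0.2275

0.2275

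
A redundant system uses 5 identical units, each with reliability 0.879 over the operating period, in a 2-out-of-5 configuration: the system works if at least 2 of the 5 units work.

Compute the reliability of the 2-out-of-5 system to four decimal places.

R = Σ_{i=2}^{5} C(5,i) p^i (1−p)^{5−i} with p = 0.879
C(5,2)·0.879^2·0.121^3 = 0.013688
C(5,3)·0.879^3·0.121^2 = 0.099435
C(5,4)·0.879^4·0.121^1 = 0.361169
C(5,5)·0.879^5·0.121^0 = 0.524740
Sum = 0.9990

0.9990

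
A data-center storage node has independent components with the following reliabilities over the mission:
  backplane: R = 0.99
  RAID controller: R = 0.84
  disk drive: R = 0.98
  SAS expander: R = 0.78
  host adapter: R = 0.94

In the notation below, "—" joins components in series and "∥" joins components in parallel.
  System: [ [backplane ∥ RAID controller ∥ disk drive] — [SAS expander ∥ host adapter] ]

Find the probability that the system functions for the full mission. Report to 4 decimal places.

Parallel (backplane, RAID controller, and disk drive): 1 − (1 − 0.990000)(1 − 0.840000)(1 − 0.980000) = 0.999968
Parallel (SAS expander and host adapter): 1 − (1 − 0.780000)(1 − 0.940000) = 0.986800
Series ([0.999968] and [0.986800]): 0.999968 × 0.986800 = 0.9868

0.9868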